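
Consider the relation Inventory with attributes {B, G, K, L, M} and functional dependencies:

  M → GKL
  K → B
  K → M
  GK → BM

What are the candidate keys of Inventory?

(K), (M)

{K}⁺: K→B adds B; K→M adds M; M→GKL adds G, L → {B, G, K, L, M}.
{M}⁺: M→GKL adds G, K, L; K→B adds B → {B, G, K, L, M}.
Any other superkey contains one of these as a subset, so there are no further candidate keys.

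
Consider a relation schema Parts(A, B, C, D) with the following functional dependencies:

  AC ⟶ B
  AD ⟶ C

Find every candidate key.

(A, D)

Attributes A, D never appear on any right-hand side, so every candidate key must contain {A, D}.
{A, D}⁺ = {A, B, C, D}, which is all of the schema, so {A, D} is the only candidate key.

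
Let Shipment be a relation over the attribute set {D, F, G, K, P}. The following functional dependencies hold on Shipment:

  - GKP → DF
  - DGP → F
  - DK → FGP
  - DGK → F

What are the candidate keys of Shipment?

{D, K}, {G, K, P}

Attribute K never appears on the right-hand side of any dependency, so K must belong to every candidate key.
{K}⁺ = {K}, which is not all of the schema, so we must add further attributes.
{D, K}⁺: DK→FGP adds F, G, P → {D, F, G, K, P}.
{G, K, P}⁺: GKP→DF adds D, F → {D, F, G, K, P}.
Any other superkey contains one of these as a subset, so there are no further candidate keys.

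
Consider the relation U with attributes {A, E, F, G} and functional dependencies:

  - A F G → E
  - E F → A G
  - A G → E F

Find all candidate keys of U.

{A, G}, {E, F}

{A, G}⁺: AG→EF adds E, F → {A, E, F, G}. Minimal: {G}⁺ = {G}; {A}⁺ = {A} — none reach the full schema.
{E, F}⁺: EF→AG adds A, G → {A, E, F, G}. Minimal: {F}⁺ = {F}; {E}⁺ = {E} — none reach the full schema.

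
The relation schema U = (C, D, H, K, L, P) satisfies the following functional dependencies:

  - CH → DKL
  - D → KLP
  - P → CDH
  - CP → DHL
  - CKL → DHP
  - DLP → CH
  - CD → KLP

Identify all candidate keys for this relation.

{D}⁺: D→KLP adds K, L, P; P→CDH adds C, H → {C, D, H, K, L, P}.
{P}⁺: P→CDH adds C, D, H; CP→DHL adds L; CD→KLP adds K → {C, D, H, K, L, P}.
{C, H}⁺: CH→DKL adds D, K, L; D→KLP adds P → {C, D, H, K, L, P}. Minimal: {H}⁺ = {H}; {C}⁺ = {C} — none reach the full schema.
{C, K, L}⁺: CKL→DHP adds D, H, P → {C, D, H, K, L, P}. Minimal: {K, L}⁺ = {K, L}; {C, L}⁺ = {C, L}; {C, K}⁺ = {C, K} — none reach the full schema.
Any other superkey contains one of these as a subset, so there are no further candidate keys.

{D}, {P}, {C, H}, {C, K, L}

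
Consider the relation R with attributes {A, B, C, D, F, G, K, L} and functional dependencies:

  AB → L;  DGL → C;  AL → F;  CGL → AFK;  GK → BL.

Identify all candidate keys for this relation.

{D, G, K}⁺: GK→BL adds B, L; DGL→C adds C; CGL→AFK adds A, F → {A, B, C, D, F, G, K, L}. Minimal: {G, K}⁺ = {B, G, K, L}; {D, K}⁺ = {D, K}; {D, G}⁺ = {D, G} — none reach the full schema.
{D, G, L}⁺: DGL→C adds C; CGL→AFK adds A, F, K; GK→BL adds B → {A, B, C, D, F, G, K, L}. Minimal: {G, L}⁺ = {G, L}; {D, L}⁺ = {D, L}; {D, G}⁺ = {D, G} — none reach the full schema.
{A, B, D, G}⁺: AB→L adds L; DGL→C adds C; AL→F adds F; CGL→AFK adds K → {A, B, C, D, F, G, K, L}. Minimal: {B, D, G}⁺ = {B, D, G}; {A, D, G}⁺ = {A, D, G}; {A, B, G}⁺ = {A, B, F, G, L}; … — none reach the full schema.

DGK, DGL, ABDG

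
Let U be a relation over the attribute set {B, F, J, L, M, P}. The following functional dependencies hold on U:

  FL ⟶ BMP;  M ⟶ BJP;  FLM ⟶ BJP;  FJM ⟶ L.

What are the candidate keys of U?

{F, L}⁺: FL→BMP adds B, M, P; M→BJP adds J → {B, F, J, L, M, P}.
{F, M}⁺: M→BJP adds B, J, P; FJM→L adds L → {B, F, J, L, M, P}.
Any other superkey contains one of these as a subset, so there are no further candidate keys.

{F, L}, {F, M}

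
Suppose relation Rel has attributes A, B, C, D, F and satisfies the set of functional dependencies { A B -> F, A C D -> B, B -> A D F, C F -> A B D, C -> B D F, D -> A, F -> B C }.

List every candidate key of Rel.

{B}⁺: B→ADF adds A, D, F; F→BC adds C → {A, B, C, D, F}.
{C}⁺: C→BDF adds B, D, F; D→A adds A → {A, B, C, D, F}.
{F}⁺: F→BC adds B, C; B→ADF adds A, D → {A, B, C, D, F}.

{B}, {C}, {F}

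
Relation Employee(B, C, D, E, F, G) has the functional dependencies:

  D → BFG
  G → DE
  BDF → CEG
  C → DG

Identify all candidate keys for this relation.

{C}, {D}, {G}

{C}⁺: C→DG adds D, G; D→BFG adds B, F; G→DE adds E → {B, C, D, E, F, G}.
{D}⁺: D→BFG adds B, F, G; G→DE adds E; BDF→CEG adds C → {B, C, D, E, F, G}.
{G}⁺: G→DE adds D, E; D→BFG adds B, F; BDF→CEG adds C → {B, C, D, E, F, G}.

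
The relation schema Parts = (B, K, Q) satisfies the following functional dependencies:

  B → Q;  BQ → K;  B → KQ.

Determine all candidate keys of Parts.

{B}

Attribute B never appears on the right-hand side of any dependency, so B must belong to every candidate key.
{B}⁺ = {B, K, Q}, which is all of the schema, so {B} is the only candidate key.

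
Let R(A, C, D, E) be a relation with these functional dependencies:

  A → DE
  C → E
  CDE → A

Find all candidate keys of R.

Attribute C never appears on the right-hand side of any dependency, so C must belong to every candidate key.
{C}⁺ = {C, E}, which is not all of the schema, so we must add further attributes.
{A, C}⁺: A→DE adds D, E → {A, C, D, E}. Minimal: {C}⁺ = {C, E}; {A}⁺ = {A, D, E} — none reach the full schema.
{C, D}⁺: C→E adds E; CDE→A adds A → {A, C, D, E}. Minimal: {D}⁺ = {D}; {C}⁺ = {C, E} — none reach the full schema.

(A, C), (C, D)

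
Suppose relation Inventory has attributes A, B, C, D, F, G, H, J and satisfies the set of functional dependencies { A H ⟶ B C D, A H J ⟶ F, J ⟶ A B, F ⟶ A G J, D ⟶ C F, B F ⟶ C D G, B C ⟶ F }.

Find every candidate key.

{A, H}⁺: AH→BCD adds B, C, D; D→CF adds F; BF→CDG adds G; F→AGJ adds J → {A, B, C, D, F, G, H, J}.
{D, H}⁺: D→CF adds C, F; F→AGJ adds A, G, J; AH→BCD adds B → {A, B, C, D, F, G, H, J}.
{F, H}⁺: F→AGJ adds A, G, J; AH→BCD adds B, C, D → {A, B, C, D, F, G, H, J}.
{H, J}⁺: J→AB adds A, B; AH→BCD adds C, D; AHJ→F adds F; F→AGJ adds G → {A, B, C, D, F, G, H, J}.
{B, C, H}⁺: BC→F adds F; F→AGJ adds A, G, J; BF→CDG adds D → {A, B, C, D, F, G, H, J}.

AH, DH, FH, HJ, BCH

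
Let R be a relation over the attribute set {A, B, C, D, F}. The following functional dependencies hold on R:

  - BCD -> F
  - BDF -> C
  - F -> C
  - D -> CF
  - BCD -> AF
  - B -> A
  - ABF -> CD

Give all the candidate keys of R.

{B, D}, {B, F}

Attribute B never appears on the right-hand side of any dependency, so B must belong to every candidate key.
{B}⁺ = {A, B}, which is not all of the schema, so we must add further attributes.
{B, D}⁺: D→CF adds C, F; BCD→AF adds A → {A, B, C, D, F}. Minimal: {D}⁺ = {C, D, F}; {B}⁺ = {A, B} — none reach the full schema.
{B, F}⁺: F→C adds C; B→A adds A; ABF→CD adds D → {A, B, C, D, F}. Minimal: {F}⁺ = {C, F}; {B}⁺ = {A, B} — none reach the full schema.
Any other superkey contains one of these as a subset, so there are no further candidate keys.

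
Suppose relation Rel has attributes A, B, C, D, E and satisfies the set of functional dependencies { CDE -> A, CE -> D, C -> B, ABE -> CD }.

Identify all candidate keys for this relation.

Attribute E never appears on the right-hand side of any dependency, so E must belong to every candidate key.
{E}⁺ = {E}, which is not all of the schema, so we must add further attributes.
{C, E}⁺: CE→D adds D; C→B adds B; CDE→A adds A → {A, B, C, D, E}.
{A, B, E}⁺: ABE→CD adds C, D → {A, B, C, D, E}.

(C, E), (A, B, E)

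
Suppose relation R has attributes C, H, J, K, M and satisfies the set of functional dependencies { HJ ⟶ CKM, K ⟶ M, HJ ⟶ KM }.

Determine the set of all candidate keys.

{H, J}

Attributes H, J never appear on any right-hand side, so every candidate key must contain {H, J}.
{H, J}⁺ = {C, H, J, K, M}, which is all of the schema, so {H, J} is the only candidate key.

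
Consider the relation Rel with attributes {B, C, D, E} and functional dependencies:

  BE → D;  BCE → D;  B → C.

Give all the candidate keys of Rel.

Attributes B, E never appear on any right-hand side, so every candidate key must contain {B, E}.
{B, E}⁺ = {B, C, D, E}, which is all of the schema, so {B, E} is the only candidate key.

{B, E}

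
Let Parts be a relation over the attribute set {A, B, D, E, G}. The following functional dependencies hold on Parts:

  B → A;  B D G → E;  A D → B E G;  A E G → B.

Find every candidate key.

Attribute D never appears on the right-hand side of any dependency, so D must belong to every candidate key.
{D}⁺ = {D}, which is not all of the schema, so we must add further attributes.
{A, D}⁺: AD→BEG adds B, E, G → {A, B, D, E, G}. Minimal: {D}⁺ = {D}; {A}⁺ = {A} — none reach the full schema.
{B, D}⁺: B→A adds A; AD→BEG adds E, G → {A, B, D, E, G}. Minimal: {D}⁺ = {D}; {B}⁺ = {A, B} — none reach the full schema.

AD, BD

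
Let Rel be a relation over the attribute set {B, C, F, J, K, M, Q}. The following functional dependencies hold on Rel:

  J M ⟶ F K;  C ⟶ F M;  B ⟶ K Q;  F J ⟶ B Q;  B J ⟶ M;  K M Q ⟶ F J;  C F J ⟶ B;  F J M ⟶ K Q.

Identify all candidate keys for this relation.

{B, C}, {C, J}, {C, K, Q}

Attribute C never appears on the right-hand side of any dependency, so C must belong to every candidate key.
{C}⁺ = {C, F, M}, which is not all of the schema, so we must add further attributes.
{B, C}⁺: C→FM adds F, M; B→KQ adds K, Q; KMQ→FJ adds J → {B, C, F, J, K, M, Q}. Minimal: {C}⁺ = {C, F, M}; {B}⁺ = {B, K, Q} — none reach the full schema.
{C, J}⁺: C→FM adds F, M; FJ→BQ adds B, Q; FJM→KQ adds K → {B, C, F, J, K, M, Q}. Minimal: {J}⁺ = {J}; {C}⁺ = {C, F, M} — none reach the full schema.
{C, K, Q}⁺: C→FM adds F, M; KMQ→FJ adds J; CFJ→B adds B → {B, C, F, J, K, M, Q}. Minimal: {K, Q}⁺ = {K, Q}; {C, Q}⁺ = {C, F, M, Q}; {C, K}⁺ = {C, F, K, M} — none reach the full schema.
Any other superkey contains one of these as a subset, so there are no further candidate keys.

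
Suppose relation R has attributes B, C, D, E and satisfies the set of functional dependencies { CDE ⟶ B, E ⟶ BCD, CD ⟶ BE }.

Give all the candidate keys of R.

{E}⁺: E→BCD adds B, C, D → {B, C, D, E}.
{C, D}⁺: CD→BE adds B, E → {B, C, D, E}. Minimal: {D}⁺ = {D}; {C}⁺ = {C} — none reach the full schema.

E; CD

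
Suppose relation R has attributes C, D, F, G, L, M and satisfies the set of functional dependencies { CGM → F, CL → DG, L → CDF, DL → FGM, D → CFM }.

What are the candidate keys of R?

L

Attribute L never appears on the right-hand side of any dependency, so L must belong to every candidate key.
{L}⁺ = {C, D, F, G, L, M}, which is all of the schema, so {L} is the only candidate key.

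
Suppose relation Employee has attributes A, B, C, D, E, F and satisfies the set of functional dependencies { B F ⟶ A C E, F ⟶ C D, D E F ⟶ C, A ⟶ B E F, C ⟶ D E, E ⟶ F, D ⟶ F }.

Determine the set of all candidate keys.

{A}, {B, C}, {B, D}, {B, E}, {B, F}

{A}⁺: A→BEF adds B, E, F; BF→ACE adds C; F→CD adds D → {A, B, C, D, E, F}.
{B, C}⁺: C→DE adds D, E; E→F adds F; BF→ACE adds A → {A, B, C, D, E, F}. Minimal: {C}⁺ = {C, D, E, F}; {B}⁺ = {B} — none reach the full schema.
{B, D}⁺: D→F adds F; BF→ACE adds A, C, E → {A, B, C, D, E, F}. Minimal: {D}⁺ = {C, D, E, F}; {B}⁺ = {B} — none reach the full schema.
{B, E}⁺: E→F adds F; BF→ACE adds A, C; F→CD adds D → {A, B, C, D, E, F}. Minimal: {E}⁺ = {C, D, E, F}; {B}⁺ = {B} — none reach the full schema.
{B, F}⁺: BF→ACE adds A, C, E; F→CD adds D → {A, B, C, D, E, F}. Minimal: {F}⁺ = {C, D, E, F}; {B}⁺ = {B} — none reach the full schema.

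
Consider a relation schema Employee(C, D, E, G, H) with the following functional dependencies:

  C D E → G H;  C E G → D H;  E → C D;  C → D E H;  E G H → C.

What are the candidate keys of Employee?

{C}⁺: C→DEH adds D, E, H; CDE→GH adds G → {C, D, E, G, H}.
{E}⁺: E→CD adds C, D; C→DEH adds H; CDE→GH adds G → {C, D, E, G, H}.

{C}, {E}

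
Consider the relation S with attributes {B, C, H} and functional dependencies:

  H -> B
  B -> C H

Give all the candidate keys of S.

(B), (H)

{B}⁺: B→CH adds C, H → {B, C, H}.
{H}⁺: H→B adds B; B→CH adds C → {B, C, H}.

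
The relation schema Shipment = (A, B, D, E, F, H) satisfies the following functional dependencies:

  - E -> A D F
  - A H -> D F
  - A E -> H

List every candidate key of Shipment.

Attributes B, E never appear on any right-hand side, so every candidate key must contain {B, E}.
{B, E}⁺ = {A, B, D, E, F, H}, which is all of the schema, so {B, E} is the only candidate key.

{B, E}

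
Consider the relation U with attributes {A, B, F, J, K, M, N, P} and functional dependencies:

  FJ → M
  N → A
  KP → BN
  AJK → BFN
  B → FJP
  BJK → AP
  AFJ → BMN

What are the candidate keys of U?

Attribute K never appears on the right-hand side of any dependency, so K must belong to every candidate key.
{K}⁺ = {K}, which is not all of the schema, so we must add further attributes.
{B, K}⁺: B→FJP adds F, J, P; BJK→AP adds A; AFJ→BMN adds M, N → {A, B, F, J, K, M, N, P}. Minimal: {K}⁺ = {K}; {B}⁺ = {B, F, J, M, P} — none reach the full schema.
{K, P}⁺: KP→BN adds B, N; B→FJP adds F, J; BJK→AP adds A; AFJ→BMN adds M → {A, B, F, J, K, M, N, P}. Minimal: {P}⁺ = {P}; {K}⁺ = {K} — none reach the full schema.
{A, J, K}⁺: AJK→BFN adds B, F, N; B→FJP adds P; AFJ→BMN adds M → {A, B, F, J, K, M, N, P}. Minimal: {J, K}⁺ = {J, K}; {A, K}⁺ = {A, K}; {A, J}⁺ = {A, J} — none reach the full schema.
{J, K, N}⁺: N→A adds A; AJK→BFN adds B, F; B→FJP adds P; AFJ→BMN adds M → {A, B, F, J, K, M, N, P}. Minimal: {K, N}⁺ = {A, K, N}; {J, N}⁺ = {A, J, N}; {J, K}⁺ = {J, K} — none reach the full schema.
Any other superkey contains one of these as a subset, so there are no further candidate keys.

(B, K), (K, P), (A, J, K), (J, K, N)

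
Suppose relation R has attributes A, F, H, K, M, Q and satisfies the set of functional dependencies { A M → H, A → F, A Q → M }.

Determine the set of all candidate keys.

Attributes A, K, Q never appear on any right-hand side, so every candidate key must contain {A, K, Q}.
{A, K, Q}⁺ = {A, F, H, K, M, Q}, which is all of the schema, so {A, K, Q} is the only candidate key.

(A, K, Q)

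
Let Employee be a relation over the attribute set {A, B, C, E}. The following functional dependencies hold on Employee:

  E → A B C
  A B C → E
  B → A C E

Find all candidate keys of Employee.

{B}⁺: B→ACE adds A, C, E → {A, B, C, E}.
{E}⁺: E→ABC adds A, B, C → {A, B, C, E}.

B, E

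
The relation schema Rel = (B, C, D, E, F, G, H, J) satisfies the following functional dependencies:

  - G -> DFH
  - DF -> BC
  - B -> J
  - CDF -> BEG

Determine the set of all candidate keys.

{G}⁺: G→DFH adds D, F, H; DF→BC adds B, C; B→J adds J; CDF→BEG adds E → {B, C, D, E, F, G, H, J}.
{D, F}⁺: DF→BC adds B, C; B→J adds J; CDF→BEG adds E, G; G→DFH adds H → {B, C, D, E, F, G, H, J}. Minimal: {F}⁺ = {F}; {D}⁺ = {D} — none reach the full schema.
Any other superkey contains one of these as a subset, so there are no further candidate keys.

G, DF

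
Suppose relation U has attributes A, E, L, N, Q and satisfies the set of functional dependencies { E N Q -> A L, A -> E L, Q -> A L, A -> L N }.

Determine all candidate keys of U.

Attribute Q never appears on the right-hand side of any dependency, so Q must belong to every candidate key.
{Q}⁺ = {A, E, L, N, Q}, which is all of the schema, so {Q} is the only candidate key.

(Q)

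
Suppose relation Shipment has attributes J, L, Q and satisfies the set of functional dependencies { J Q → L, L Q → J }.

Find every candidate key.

Attribute Q never appears on the right-hand side of any dependency, so Q must belong to every candidate key.
{Q}⁺ = {Q}, which is not all of the schema, so we must add further attributes.
{J, Q}⁺: JQ→L adds L → {J, L, Q}. Minimal: {Q}⁺ = {Q}; {J}⁺ = {J} — none reach the full schema.
{L, Q}⁺: LQ→J adds J → {J, L, Q}. Minimal: {Q}⁺ = {Q}; {L}⁺ = {L} — none reach the full schema.
Any other superkey contains one of these as a subset, so there are no further candidate keys.

{J, Q}, {L, Q}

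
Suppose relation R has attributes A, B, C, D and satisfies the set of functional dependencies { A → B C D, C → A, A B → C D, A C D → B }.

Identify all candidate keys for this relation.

A, C

{A}⁺: A→BCD adds B, C, D → {A, B, C, D}.
{C}⁺: C→A adds A; A→BCD adds B, D → {A, B, C, D}.
Any other superkey contains one of these as a subset, so there are no further candidate keys.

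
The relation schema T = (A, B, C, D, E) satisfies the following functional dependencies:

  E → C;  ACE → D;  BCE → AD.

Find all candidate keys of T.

Attributes B, E never appear on any right-hand side, so every candidate key must contain {B, E}.
{B, E}⁺ = {A, B, C, D, E}, which is all of the schema, so {B, E} is the only candidate key.

{B, E}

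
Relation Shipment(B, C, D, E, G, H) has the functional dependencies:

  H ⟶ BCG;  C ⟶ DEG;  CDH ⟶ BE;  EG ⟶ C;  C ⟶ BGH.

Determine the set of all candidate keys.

{C}, {H}, {E, G}

{C}⁺: C→DEG adds D, E, G; C→BGH adds B, H → {B, C, D, E, G, H}.
{H}⁺: H→BCG adds B, C, G; C→DEG adds D, E → {B, C, D, E, G, H}.
{E, G}⁺: EG→C adds C; C→BGH adds B, H; C→DEG adds D → {B, C, D, E, G, H}.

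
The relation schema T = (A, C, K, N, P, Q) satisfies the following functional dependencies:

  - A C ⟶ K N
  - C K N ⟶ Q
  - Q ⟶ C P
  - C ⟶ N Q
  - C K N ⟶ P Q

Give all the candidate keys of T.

(A, C); (A, Q)

Attribute A never appears on the right-hand side of any dependency, so A must belong to every candidate key.
{A}⁺ = {A}, which is not all of the schema, so we must add further attributes.
{A, C}⁺: AC→KN adds K, N; CKN→Q adds Q; Q→CP adds P → {A, C, K, N, P, Q}. Minimal: {C}⁺ = {C, N, P, Q}; {A}⁺ = {A} — none reach the full schema.
{A, Q}⁺: Q→CP adds C, P; C→NQ adds N; AC→KN adds K → {A, C, K, N, P, Q}. Minimal: {Q}⁺ = {C, N, P, Q}; {A}⁺ = {A} — none reach the full schema.
Any other superkey contains one of these as a subset, so there are no further candidate keys.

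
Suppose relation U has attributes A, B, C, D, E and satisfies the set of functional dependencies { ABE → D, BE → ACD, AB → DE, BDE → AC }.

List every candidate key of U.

Attribute B never appears on the right-hand side of any dependency, so B must belong to every candidate key.
{B}⁺ = {B}, which is not all of the schema, so we must add further attributes.
{A, B}⁺: AB→DE adds D, E; BDE→AC adds C → {A, B, C, D, E}. Minimal: {B}⁺ = {B}; {A}⁺ = {A} — none reach the full schema.
{B, E}⁺: BE→ACD adds A, C, D → {A, B, C, D, E}. Minimal: {E}⁺ = {E}; {B}⁺ = {B} — none reach the full schema.
Any other superkey contains one of these as a subset, so there are no further candidate keys.

{A, B}, {B, E}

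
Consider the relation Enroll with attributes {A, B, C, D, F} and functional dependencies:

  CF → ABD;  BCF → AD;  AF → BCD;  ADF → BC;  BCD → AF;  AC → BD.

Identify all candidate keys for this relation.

AC; AF; CF; BCD

{A, C}⁺: AC→BD adds B, D; BCD→AF adds F → {A, B, C, D, F}. Minimal: {C}⁺ = {C}; {A}⁺ = {A} — none reach the full schema.
{A, F}⁺: AF→BCD adds B, C, D → {A, B, C, D, F}. Minimal: {F}⁺ = {F}; {A}⁺ = {A} — none reach the full schema.
{C, F}⁺: CF→ABD adds A, B, D → {A, B, C, D, F}. Minimal: {F}⁺ = {F}; {C}⁺ = {C} — none reach the full schema.
{B, C, D}⁺: BCD→AF adds A, F → {A, B, C, D, F}. Minimal: {C, D}⁺ = {C, D}; {B, D}⁺ = {B, D}; {B, C}⁺ = {B, C} — none reach the full schema.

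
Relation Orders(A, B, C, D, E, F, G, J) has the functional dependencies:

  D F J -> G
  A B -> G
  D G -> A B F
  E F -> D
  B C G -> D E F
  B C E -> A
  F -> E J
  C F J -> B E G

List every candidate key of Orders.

Attribute C never appears on the right-hand side of any dependency, so C must belong to every candidate key.
{C}⁺ = {C}, which is not all of the schema, so we must add further attributes.
{C, F}⁺: F→EJ adds E, J; CFJ→BEG adds B, G; EF→D adds D; BCE→A adds A → {A, B, C, D, E, F, G, J}. Minimal: {F}⁺ = {A, B, D, E, F, G, J}; {C}⁺ = {C} — none reach the full schema.
{A, B, C}⁺: AB→G adds G; BCG→DEF adds D, E, F; F→EJ adds J → {A, B, C, D, E, F, G, J}. Minimal: {B, C}⁺ = {B, C}; {A, C}⁺ = {A, C}; {A, B}⁺ = {A, B, G} — none reach the full schema.
{B, C, E}⁺: BCE→A adds A; AB→G adds G; BCG→DEF adds D, F; F→EJ adds J → {A, B, C, D, E, F, G, J}. Minimal: {C, E}⁺ = {C, E}; {B, E}⁺ = {B, E}; {B, C}⁺ = {B, C} — none reach the full schema.
{B, C, G}⁺: BCG→DEF adds D, E, F; BCE→A adds A; F→EJ adds J → {A, B, C, D, E, F, G, J}. Minimal: {C, G}⁺ = {C, G}; {B, G}⁺ = {B, G}; {B, C}⁺ = {B, C} — none reach the full schema.
{C, D, G}⁺: DG→ABF adds A, B, F; BCG→DEF adds E; F→EJ adds J → {A, B, C, D, E, F, G, J}. Minimal: {D, G}⁺ = {A, B, D, E, F, G, J}; {C, G}⁺ = {C, G}; {C, D}⁺ = {C, D} — none reach the full schema.
Any other superkey contains one of these as a subset, so there are no further candidate keys.

{C, F}, {A, B, C}, {B, C, E}, {B, C, G}, {C, D, G}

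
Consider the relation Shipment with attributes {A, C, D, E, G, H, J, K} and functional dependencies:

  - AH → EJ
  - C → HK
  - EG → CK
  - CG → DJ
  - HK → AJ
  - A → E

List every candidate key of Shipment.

{A, G}, {C, G}, {E, G}, {G, H, K}

{A, G}⁺: A→E adds E; EG→CK adds C, K; CG→DJ adds D, J; C→HK adds H → {A, C, D, E, G, H, J, K}. Minimal: {G}⁺ = {G}; {A}⁺ = {A, E} — none reach the full schema.
{C, G}⁺: C→HK adds H, K; CG→DJ adds D, J; HK→AJ adds A; A→E adds E → {A, C, D, E, G, H, J, K}. Minimal: {G}⁺ = {G}; {C}⁺ = {A, C, E, H, J, K} — none reach the full schema.
{E, G}⁺: EG→CK adds C, K; CG→DJ adds D, J; C→HK adds H; HK→AJ adds A → {A, C, D, E, G, H, J, K}. Minimal: {G}⁺ = {G}; {E}⁺ = {E} — none reach the full schema.
{G, H, K}⁺: HK→AJ adds A, J; A→E adds E; EG→CK adds C; CG→DJ adds D → {A, C, D, E, G, H, J, K}. Minimal: {H, K}⁺ = {A, E, H, J, K}; {G, K}⁺ = {G, K}; {G, H}⁺ = {G, H} — none reach the full schema.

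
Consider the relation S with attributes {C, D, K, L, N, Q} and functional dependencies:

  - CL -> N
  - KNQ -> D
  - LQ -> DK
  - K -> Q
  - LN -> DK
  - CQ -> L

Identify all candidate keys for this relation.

Attribute C never appears on the right-hand side of any dependency, so C must belong to every candidate key.
{C}⁺ = {C}, which is not all of the schema, so we must add further attributes.
{C, K}⁺: K→Q adds Q; CQ→L adds L; CL→N adds N; KNQ→D adds D → {C, D, K, L, N, Q}.
{C, L}⁺: CL→N adds N; LN→DK adds D, K; K→Q adds Q → {C, D, K, L, N, Q}.
{C, Q}⁺: CQ→L adds L; CL→N adds N; LQ→DK adds D, K → {C, D, K, L, N, Q}.

(C, K), (C, L), (C, Q)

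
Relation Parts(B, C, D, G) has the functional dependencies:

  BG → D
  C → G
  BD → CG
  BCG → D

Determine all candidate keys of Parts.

{B, C}⁺: C→G adds G; BCG→D adds D → {B, C, D, G}. Minimal: {C}⁺ = {C, G}; {B}⁺ = {B} — none reach the full schema.
{B, D}⁺: BD→CG adds C, G → {B, C, D, G}. Minimal: {D}⁺ = {D}; {B}⁺ = {B} — none reach the full schema.
{B, G}⁺: BG→D adds D; BD→CG adds C → {B, C, D, G}. Minimal: {G}⁺ = {G}; {B}⁺ = {B} — none reach the full schema.

{B, C}; {B, D}; {B, G}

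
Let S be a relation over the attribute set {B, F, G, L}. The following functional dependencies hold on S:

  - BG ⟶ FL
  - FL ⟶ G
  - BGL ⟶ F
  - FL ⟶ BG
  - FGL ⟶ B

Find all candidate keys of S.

{B, G}⁺: BG→FL adds F, L → {B, F, G, L}. Minimal: {G}⁺ = {G}; {B}⁺ = {B} — none reach the full schema.
{F, L}⁺: FL→G adds G; FL→BG adds B → {B, F, G, L}. Minimal: {L}⁺ = {L}; {F}⁺ = {F} — none reach the full schema.

(B, G), (F, L)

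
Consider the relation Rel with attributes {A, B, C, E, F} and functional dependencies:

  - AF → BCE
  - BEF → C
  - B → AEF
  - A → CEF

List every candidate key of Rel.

{A}, {B}

{A}⁺: A→CEF adds C, E, F; AF→BCE adds B → {A, B, C, E, F}.
{B}⁺: B→AEF adds A, E, F; A→CEF adds C → {A, B, C, E, F}.
Any other superkey contains one of these as a subset, so there are no further candidate keys.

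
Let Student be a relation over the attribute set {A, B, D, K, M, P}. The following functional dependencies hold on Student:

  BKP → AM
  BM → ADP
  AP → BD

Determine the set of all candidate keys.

Attribute K never appears on the right-hand side of any dependency, so K must belong to every candidate key.
{K}⁺ = {K}, which is not all of the schema, so we must add further attributes.
{A, K, P}⁺: AP→BD adds B, D; BKP→AM adds M → {A, B, D, K, M, P}. Minimal: {K, P}⁺ = {K, P}; {A, P}⁺ = {A, B, D, P}; {A, K}⁺ = {A, K} — none reach the full schema.
{B, K, M}⁺: BM→ADP adds A, D, P → {A, B, D, K, M, P}. Minimal: {K, M}⁺ = {K, M}; {B, M}⁺ = {A, B, D, M, P}; {B, K}⁺ = {B, K} — none reach the full schema.
{B, K, P}⁺: BKP→AM adds A, M; BM→ADP adds D → {A, B, D, K, M, P}. Minimal: {K, P}⁺ = {K, P}; {B, P}⁺ = {B, P}; {B, K}⁺ = {B, K} — none reach the full schema.
Any other superkey contains one of these as a subset, so there are no further candidate keys.

AKP, BKM, BKP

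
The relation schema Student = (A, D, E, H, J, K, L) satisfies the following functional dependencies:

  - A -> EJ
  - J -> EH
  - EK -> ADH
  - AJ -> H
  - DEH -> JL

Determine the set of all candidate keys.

(A, K), (E, K), (J, K)

Attribute K never appears on the right-hand side of any dependency, so K must belong to every candidate key.
{K}⁺ = {K}, which is not all of the schema, so we must add further attributes.
{A, K}⁺: A→EJ adds E, J; J→EH adds H; EK→ADH adds D; DEH→JL adds L → {A, D, E, H, J, K, L}. Minimal: {K}⁺ = {K}; {A}⁺ = {A, E, H, J} — none reach the full schema.
{E, K}⁺: EK→ADH adds A, D, H; DEH→JL adds J, L → {A, D, E, H, J, K, L}. Minimal: {K}⁺ = {K}; {E}⁺ = {E} — none reach the full schema.
{J, K}⁺: J→EH adds E, H; EK→ADH adds A, D; DEH→JL adds L → {A, D, E, H, J, K, L}. Minimal: {K}⁺ = {K}; {J}⁺ = {E, H, J} — none reach the full schema.
Any other superkey contains one of these as a subset, so there are no further candidate keys.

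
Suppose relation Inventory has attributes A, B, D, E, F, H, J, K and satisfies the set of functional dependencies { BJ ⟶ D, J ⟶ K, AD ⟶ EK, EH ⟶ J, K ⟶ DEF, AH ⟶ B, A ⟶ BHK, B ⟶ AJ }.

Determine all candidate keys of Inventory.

{A}⁺: A→BHK adds B, H, K; B→AJ adds J; BJ→D adds D; AD→EK adds E; K→DEF adds F → {A, B, D, E, F, H, J, K}.
{B}⁺: B→AJ adds A, J; BJ→D adds D; J→K adds K; AD→EK adds E; K→DEF adds F; A→BHK adds H → {A, B, D, E, F, H, J, K}.

A; B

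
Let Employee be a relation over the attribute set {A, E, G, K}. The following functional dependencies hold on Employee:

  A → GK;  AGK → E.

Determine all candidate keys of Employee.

{A}

Attribute A never appears on the right-hand side of any dependency, so A must belong to every candidate key.
{A}⁺ = {A, E, G, K}, which is all of the schema, so {A} is the only candidate key.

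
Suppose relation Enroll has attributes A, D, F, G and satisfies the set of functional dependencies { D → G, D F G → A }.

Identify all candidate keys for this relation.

(D, F)

{D, F}⁺: D→G adds G; DFG→A adds A → {A, D, F, G}. Minimal: {F}⁺ = {F}; {D}⁺ = {D, G} — none reach the full schema.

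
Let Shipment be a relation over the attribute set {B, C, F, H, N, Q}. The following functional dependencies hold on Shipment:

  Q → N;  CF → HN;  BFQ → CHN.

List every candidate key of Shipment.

Attributes B, F, Q never appear on any right-hand side, so every candidate key must contain {B, F, Q}.
{B, F, Q}⁺ = {B, C, F, H, N, Q}, which is all of the schema, so {B, F, Q} is the only candidate key.

{B, F, Q}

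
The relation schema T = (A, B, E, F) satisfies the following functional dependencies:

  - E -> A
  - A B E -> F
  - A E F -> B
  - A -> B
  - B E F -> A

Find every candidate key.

(E)

Attribute E never appears on the right-hand side of any dependency, so E must belong to every candidate key.
{E}⁺ = {A, B, E, F}, which is all of the schema, so {E} is the only candidate key.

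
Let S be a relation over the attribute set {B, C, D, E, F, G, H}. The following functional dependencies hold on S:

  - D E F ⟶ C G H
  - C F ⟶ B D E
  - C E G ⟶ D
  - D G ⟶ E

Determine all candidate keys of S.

Attribute F never appears on the right-hand side of any dependency, so F must belong to every candidate key.
{F}⁺ = {F}, which is not all of the schema, so we must add further attributes.
{C, F}⁺: CF→BDE adds B, D, E; DEF→CGH adds G, H → {B, C, D, E, F, G, H}. Minimal: {F}⁺ = {F}; {C}⁺ = {C} — none reach the full schema.
{D, E, F}⁺: DEF→CGH adds C, G, H; CF→BDE adds B → {B, C, D, E, F, G, H}. Minimal: {E, F}⁺ = {E, F}; {D, F}⁺ = {D, F}; {D, E}⁺ = {D, E} — none reach the full schema.
{D, F, G}⁺: DG→E adds E; DEF→CGH adds C, H; CF→BDE adds B → {B, C, D, E, F, G, H}. Minimal: {F, G}⁺ = {F, G}; {D, G}⁺ = {D, E, G}; {D, F}⁺ = {D, F} — none reach the full schema.
Any other superkey contains one of these as a subset, so there are no further candidate keys.

{C, F}; {D, E, F}; {D, F, G}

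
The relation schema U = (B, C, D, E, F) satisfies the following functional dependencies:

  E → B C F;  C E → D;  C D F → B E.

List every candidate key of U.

{E}⁺: E→BCF adds B, C, F; CE→D adds D → {B, C, D, E, F}.
{C, D, F}⁺: CDF→BE adds B, E → {B, C, D, E, F}.
Any other superkey contains one of these as a subset, so there are no further candidate keys.

{E}, {C, D, F}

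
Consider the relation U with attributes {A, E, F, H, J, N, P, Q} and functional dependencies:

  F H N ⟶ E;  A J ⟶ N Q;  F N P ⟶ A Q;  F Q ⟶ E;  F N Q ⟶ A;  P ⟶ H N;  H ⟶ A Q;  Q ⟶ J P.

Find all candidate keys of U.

{F, H}⁺: H→AQ adds A, Q; Q→JP adds J, P; AJ→NQ adds N; FQ→E adds E → {A, E, F, H, J, N, P, Q}. Minimal: {H}⁺ = {A, H, J, N, P, Q}; {F}⁺ = {F} — none reach the full schema.
{F, P}⁺: P→HN adds H, N; H→AQ adds A, Q; Q→JP adds J; FHN→E adds E → {A, E, F, H, J, N, P, Q}. Minimal: {P}⁺ = {A, H, J, N, P, Q}; {F}⁺ = {F} — none reach the full schema.
{F, Q}⁺: FQ→E adds E; Q→JP adds J, P; P→HN adds H, N; H→AQ adds A → {A, E, F, H, J, N, P, Q}. Minimal: {Q}⁺ = {A, H, J, N, P, Q}; {F}⁺ = {F} — none reach the full schema.
{A, F, J}⁺: AJ→NQ adds N, Q; FQ→E adds E; Q→JP adds P; P→HN adds H → {A, E, F, H, J, N, P, Q}. Minimal: {F, J}⁺ = {F, J}; {A, J}⁺ = {A, H, J, N, P, Q}; {A, F}⁺ = {A, F} — none reach the full schema.
Any other superkey contains one of these as a subset, so there are no further candidate keys.

(F, H); (F, P); (F, Q); (A, F, J)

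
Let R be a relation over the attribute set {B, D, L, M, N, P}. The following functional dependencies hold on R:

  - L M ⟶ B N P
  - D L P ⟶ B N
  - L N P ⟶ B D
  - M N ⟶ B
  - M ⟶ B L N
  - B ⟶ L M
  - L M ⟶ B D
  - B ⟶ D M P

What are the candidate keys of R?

{B}⁺: B→LM adds L, M; LM→BD adds D; B→DMP adds P; LM→BNP adds N → {B, D, L, M, N, P}.
{M}⁺: M→BLN adds B, L, N; LM→BD adds D; B→DMP adds P → {B, D, L, M, N, P}.
{D, L, P}⁺: DLP→BN adds B, N; B→LM adds M → {B, D, L, M, N, P}. Minimal: {L, P}⁺ = {L, P}; {D, P}⁺ = {D, P}; {D, L}⁺ = {D, L} — none reach the full schema.
{L, N, P}⁺: LNP→BD adds B, D; B→LM adds M → {B, D, L, M, N, P}. Minimal: {N, P}⁺ = {N, P}; {L, P}⁺ = {L, P}; {L, N}⁺ = {L, N} — none reach the full schema.
Any other superkey contains one of these as a subset, so there are no further candidate keys.

{B}, {M}, {D, L, P}, {L, N, P}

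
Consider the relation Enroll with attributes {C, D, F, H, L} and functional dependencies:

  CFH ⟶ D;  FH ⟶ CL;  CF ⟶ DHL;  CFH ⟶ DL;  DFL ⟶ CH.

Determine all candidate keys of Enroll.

Attribute F never appears on the right-hand side of any dependency, so F must belong to every candidate key.
{F}⁺ = {F}, which is not all of the schema, so we must add further attributes.
{C, F}⁺: CF→DHL adds D, H, L → {C, D, F, H, L}. Minimal: {F}⁺ = {F}; {C}⁺ = {C} — none reach the full schema.
{F, H}⁺: FH→CL adds C, L; CF→DHL adds D → {C, D, F, H, L}. Minimal: {H}⁺ = {H}; {F}⁺ = {F} — none reach the full schema.
{D, F, L}⁺: DFL→CH adds C, H → {C, D, F, H, L}. Minimal: {F, L}⁺ = {F, L}; {D, L}⁺ = {D, L}; {D, F}⁺ = {D, F} — none reach the full schema.

{C, F}; {F, H}; {D, F, L}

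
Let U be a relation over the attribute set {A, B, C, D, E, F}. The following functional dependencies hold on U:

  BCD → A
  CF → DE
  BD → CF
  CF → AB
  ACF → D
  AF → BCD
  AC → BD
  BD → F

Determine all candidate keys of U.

(A, C); (A, F); (B, D); (C, F)

{A, C}⁺: AC→BD adds B, D; BD→F adds F; CF→DE adds E → {A, B, C, D, E, F}. Minimal: {C}⁺ = {C}; {A}⁺ = {A} — none reach the full schema.
{A, F}⁺: AF→BCD adds B, C, D; CF→DE adds E → {A, B, C, D, E, F}. Minimal: {F}⁺ = {F}; {A}⁺ = {A} — none reach the full schema.
{B, D}⁺: BD→CF adds C, F; CF→AB adds A; CF→DE adds E → {A, B, C, D, E, F}. Minimal: {D}⁺ = {D}; {B}⁺ = {B} — none reach the full schema.
{C, F}⁺: CF→DE adds D, E; CF→AB adds A, B → {A, B, C, D, E, F}. Minimal: {F}⁺ = {F}; {C}⁺ = {C} — none reach the full schema.
Any other superkey contains one of these as a subset, so there are no further candidate keys.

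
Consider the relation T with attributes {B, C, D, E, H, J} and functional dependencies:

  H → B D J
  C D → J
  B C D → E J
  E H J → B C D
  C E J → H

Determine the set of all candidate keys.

(C, H), (E, H), (B, C, D), (C, D, E), (C, E, J)

{C, H}⁺: H→BDJ adds B, D, J; BCD→EJ adds E → {B, C, D, E, H, J}. Minimal: {H}⁺ = {B, D, H, J}; {C}⁺ = {C} — none reach the full schema.
{E, H}⁺: H→BDJ adds B, D, J; EHJ→BCD adds C → {B, C, D, E, H, J}. Minimal: {H}⁺ = {B, D, H, J}; {E}⁺ = {E} — none reach the full schema.
{B, C, D}⁺: CD→J adds J; BCD→EJ adds E; CEJ→H adds H → {B, C, D, E, H, J}. Minimal: {C, D}⁺ = {C, D, J}; {B, D}⁺ = {B, D}; {B, C}⁺ = {B, C} — none reach the full schema.
{C, D, E}⁺: CD→J adds J; CEJ→H adds H; H→BDJ adds B → {B, C, D, E, H, J}. Minimal: {D, E}⁺ = {D, E}; {C, E}⁺ = {C, E}; {C, D}⁺ = {C, D, J} — none reach the full schema.
{C, E, J}⁺: CEJ→H adds H; H→BDJ adds B, D → {B, C, D, E, H, J}. Minimal: {E, J}⁺ = {E, J}; {C, J}⁺ = {C, J}; {C, E}⁺ = {C, E} — none reach the full schema.
Any other superkey contains one of these as a subset, so there are no further candidate keys.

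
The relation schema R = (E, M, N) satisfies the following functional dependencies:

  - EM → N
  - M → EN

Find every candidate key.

Attribute M never appears on the right-hand side of any dependency, so M must belong to every candidate key.
{M}⁺ = {E, M, N}, which is all of the schema, so {M} is the only candidate key.

{M}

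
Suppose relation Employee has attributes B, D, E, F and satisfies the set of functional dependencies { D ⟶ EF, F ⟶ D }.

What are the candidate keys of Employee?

BD, BF

Attribute B never appears on the right-hand side of any dependency, so B must belong to every candidate key.
{B}⁺ = {B}, which is not all of the schema, so we must add further attributes.
{B, D}⁺: D→EF adds E, F → {B, D, E, F}. Minimal: {D}⁺ = {D, E, F}; {B}⁺ = {B} — none reach the full schema.
{B, F}⁺: F→D adds D; D→EF adds E → {B, D, E, F}. Minimal: {F}⁺ = {D, E, F}; {B}⁺ = {B} — none reach the full schema.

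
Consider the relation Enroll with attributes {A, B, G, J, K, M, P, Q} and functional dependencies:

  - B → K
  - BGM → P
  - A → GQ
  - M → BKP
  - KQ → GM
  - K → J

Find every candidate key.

{A, B}⁺: B→K adds K; A→GQ adds G, Q; KQ→GM adds M; K→J adds J; BGM→P adds P → {A, B, G, J, K, M, P, Q}. Minimal: {B}⁺ = {B, J, K}; {A}⁺ = {A, G, Q} — none reach the full schema.
{A, K}⁺: A→GQ adds G, Q; KQ→GM adds M; K→J adds J; M→BKP adds B, P → {A, B, G, J, K, M, P, Q}. Minimal: {K}⁺ = {J, K}; {A}⁺ = {A, G, Q} — none reach the full schema.
{A, M}⁺: A→GQ adds G, Q; M→BKP adds B, K, P; K→J adds J → {A, B, G, J, K, M, P, Q}. Minimal: {M}⁺ = {B, J, K, M, P}; {A}⁺ = {A, G, Q} — none reach the full schema.
Any other superkey contains one of these as a subset, so there are no further candidate keys.

AB, AK, AM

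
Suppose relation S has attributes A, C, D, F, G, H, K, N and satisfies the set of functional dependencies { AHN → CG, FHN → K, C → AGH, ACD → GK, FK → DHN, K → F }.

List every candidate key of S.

{A, K}⁺: K→F adds F; FK→DHN adds D, H, N; AHN→CG adds C, G → {A, C, D, F, G, H, K, N}. Minimal: {K}⁺ = {D, F, H, K, N}; {A}⁺ = {A} — none reach the full schema.
{C, D}⁺: C→AGH adds A, G, H; ACD→GK adds K; K→F adds F; FK→DHN adds N → {A, C, D, F, G, H, K, N}. Minimal: {D}⁺ = {D}; {C}⁺ = {A, C, G, H} — none reach the full schema.
{C, K}⁺: C→AGH adds A, G, H; K→F adds F; FK→DHN adds D, N → {A, C, D, F, G, H, K, N}. Minimal: {K}⁺ = {D, F, H, K, N}; {C}⁺ = {A, C, G, H} — none reach the full schema.
{C, F, N}⁺: C→AGH adds A, G, H; FHN→K adds K; FK→DHN adds D → {A, C, D, F, G, H, K, N}. Minimal: {F, N}⁺ = {F, N}; {C, N}⁺ = {A, C, G, H, N}; {C, F}⁺ = {A, C, F, G, H} — none reach the full schema.
{A, D, H, N}⁺: AHN→CG adds C, G; ACD→GK adds K; K→F adds F → {A, C, D, F, G, H, K, N}. Minimal: {D, H, N}⁺ = {D, H, N}; {A, H, N}⁺ = {A, C, G, H, N}; {A, D, N}⁺ = {A, D, N}; … — none reach the full schema.
{A, F, H, N}⁺: AHN→CG adds C, G; FHN→K adds K; FK→DHN adds D → {A, C, D, F, G, H, K, N}. Minimal: {F, H, N}⁺ = {D, F, H, K, N}; {A, H, N}⁺ = {A, C, G, H, N}; {A, F, N}⁺ = {A, F, N}; … — none reach the full schema.
Any other superkey contains one of these as a subset, so there are no further candidate keys.

(A, K); (C, D); (C, K); (C, F, N); (A, D, H, N); (A, F, H, N)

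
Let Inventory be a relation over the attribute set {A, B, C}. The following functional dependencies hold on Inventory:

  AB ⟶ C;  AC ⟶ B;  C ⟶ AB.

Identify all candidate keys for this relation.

{C}⁺: C→AB adds A, B → {A, B, C}.
{A, B}⁺: AB→C adds C → {A, B, C}. Minimal: {B}⁺ = {B}; {A}⁺ = {A} — none reach the full schema.

{C}; {A, B}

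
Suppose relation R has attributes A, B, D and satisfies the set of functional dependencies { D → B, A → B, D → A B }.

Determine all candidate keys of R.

D

Attribute D never appears on the right-hand side of any dependency, so D must belong to every candidate key.
{D}⁺ = {A, B, D}, which is all of the schema, so {D} is the only candidate key.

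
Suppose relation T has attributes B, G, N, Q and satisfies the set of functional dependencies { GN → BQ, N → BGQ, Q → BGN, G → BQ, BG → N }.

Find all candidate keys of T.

(G); (N); (Q)

{G}⁺: G→BQ adds B, Q; BG→N adds N → {B, G, N, Q}.
{N}⁺: N→BGQ adds B, G, Q → {B, G, N, Q}.
{Q}⁺: Q→BGN adds B, G, N → {B, G, N, Q}.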